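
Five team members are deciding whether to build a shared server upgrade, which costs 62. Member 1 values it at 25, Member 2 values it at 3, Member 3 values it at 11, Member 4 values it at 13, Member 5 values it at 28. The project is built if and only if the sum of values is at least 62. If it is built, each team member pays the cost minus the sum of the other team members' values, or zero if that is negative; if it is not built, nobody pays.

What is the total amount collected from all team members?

Total value 80 ≥ cost 62, so it is built.
Member 1: others sum to 55; max(0, 62 - 55) = 7.
Member 2: others sum to 77; max(0, 62 - 77) = 0.
Member 3: others sum to 69; max(0, 62 - 69) = 0.
Member 4: others sum to 67; max(0, 62 - 67) = 0.
Member 5: others sum to 52; max(0, 62 - 52) = 10.
Total collected = 7 + 0 + 0 + 0 + 10 = 17.

17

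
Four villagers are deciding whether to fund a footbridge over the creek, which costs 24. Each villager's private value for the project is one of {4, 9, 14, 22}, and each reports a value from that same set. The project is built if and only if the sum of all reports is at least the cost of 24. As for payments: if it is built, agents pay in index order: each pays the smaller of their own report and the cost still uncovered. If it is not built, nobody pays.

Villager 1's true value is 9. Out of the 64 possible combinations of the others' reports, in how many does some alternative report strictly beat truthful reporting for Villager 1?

60

Others report (4, 4, 14): truth gives 0; report 4 gives 5 > 0. Violating.
Others report (4, 4, 22): truth gives 0; report 4 gives 5 > 0. Violating.
Others report (4, 9, 9): truth gives 0; report 4 gives 5 > 0. Violating.
Others report (4, 9, 14): truth gives 0; report 4 gives 5 > 0. Violating.
Others report (4, 4, 4): truth gives 0; no alternative beats it.
Others report (4, 4, 9): truth gives 0; no alternative beats it.
(Checking all 64 profiles: 60 have a profitable deviation, 4 do not.)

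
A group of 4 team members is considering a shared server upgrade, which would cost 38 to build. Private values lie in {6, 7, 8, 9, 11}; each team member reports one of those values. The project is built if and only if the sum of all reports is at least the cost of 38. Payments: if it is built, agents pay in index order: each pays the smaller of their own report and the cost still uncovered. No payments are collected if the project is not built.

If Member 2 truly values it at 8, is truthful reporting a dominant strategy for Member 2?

No

Consider the case where Member 1 reports 9, Member 3 reports 11 and Member 4 reports 11.
Truthful report 8: project built, pays 8, utility 8 - 8 = 0.
Report 7 instead: project built, pays 7, utility 8 - 7 = 1.
Since 1 > 0, reporting 7 is strictly better here, so truthful reporting is not dominant.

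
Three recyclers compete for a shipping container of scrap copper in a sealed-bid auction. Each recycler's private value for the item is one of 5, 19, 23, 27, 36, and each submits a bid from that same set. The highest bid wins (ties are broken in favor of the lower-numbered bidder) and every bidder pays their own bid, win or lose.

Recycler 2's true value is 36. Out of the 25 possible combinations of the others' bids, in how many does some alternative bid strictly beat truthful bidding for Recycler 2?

17

Others bid (5, 5): truth gives 0; bid 19 gives 17 > 0. Violating.
Others bid (5, 19): truth gives 0; bid 19 gives 17 > 0. Violating.
Others bid (5, 23): truth gives 0; bid 23 gives 13 > 0. Violating.
Others bid (5, 27): truth gives 0; bid 27 gives 9 > 0. Violating.
Others bid (5, 36): truth gives 0; no alternative beats it.
Others bid (19, 36): truth gives 0; no alternative beats it.
(Checking all 25 profiles: 17 have a profitable deviation, 8 do not.)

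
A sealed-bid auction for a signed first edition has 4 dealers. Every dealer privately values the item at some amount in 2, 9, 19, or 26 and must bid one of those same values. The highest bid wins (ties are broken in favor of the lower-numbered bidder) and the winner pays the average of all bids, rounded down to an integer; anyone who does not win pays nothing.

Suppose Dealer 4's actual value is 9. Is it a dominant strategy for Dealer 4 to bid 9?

Consider the case where Dealer 1 bids 2, Dealer 2 bids 2 and Dealer 3 bids 9.
Truthful bid 9: loses, pays 0, utility 0.
Bid 19 instead: wins, pays 8, utility 9 - 8 = 1.
Since 1 > 0, bidding 19 is strictly better here, so truthful bidding is not dominant.

No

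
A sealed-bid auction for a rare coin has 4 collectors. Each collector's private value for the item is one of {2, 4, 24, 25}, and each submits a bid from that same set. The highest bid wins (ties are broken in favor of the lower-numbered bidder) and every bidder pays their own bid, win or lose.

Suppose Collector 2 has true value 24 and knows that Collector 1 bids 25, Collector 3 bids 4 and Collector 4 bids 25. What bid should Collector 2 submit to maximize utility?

2

Bid 2: loses but pays 2, utility -2.
Bid 4: loses but pays 4, utility -4.
Bid 24: loses but pays 24, utility -24.
Bid 25: loses but pays 25, utility -25.
The best choice is 2 with utility -2.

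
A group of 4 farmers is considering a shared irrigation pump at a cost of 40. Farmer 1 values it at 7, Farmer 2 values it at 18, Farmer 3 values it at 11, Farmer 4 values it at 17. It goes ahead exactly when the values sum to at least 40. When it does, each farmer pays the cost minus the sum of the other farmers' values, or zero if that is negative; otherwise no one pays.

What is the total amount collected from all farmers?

Total value 53 ≥ cost 40, so it is built.
Farmer 1: others sum to 46; max(0, 40 - 46) = 0.
Farmer 2: others sum to 35; max(0, 40 - 35) = 5.
Farmer 3: others sum to 42; max(0, 40 - 42) = 0.
Farmer 4: others sum to 36; max(0, 40 - 36) = 4.
Total collected = 0 + 5 + 0 + 4 = 9.

9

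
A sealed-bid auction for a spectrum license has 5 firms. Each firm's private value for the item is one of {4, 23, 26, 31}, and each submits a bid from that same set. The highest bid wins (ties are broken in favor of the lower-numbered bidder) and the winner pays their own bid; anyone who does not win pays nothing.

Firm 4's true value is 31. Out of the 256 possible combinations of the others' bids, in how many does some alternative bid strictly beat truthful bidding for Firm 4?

Others bid (4, 4, 4, 4): truth gives 0; bid 23 gives 8 > 0. Violating.
Others bid (4, 4, 4, 23): truth gives 0; bid 23 gives 8 > 0. Violating.
Others bid (4, 4, 4, 26): truth gives 0; bid 26 gives 5 > 0. Violating.
Others bid (4, 4, 23, 4): truth gives 0; bid 26 gives 5 > 0. Violating.
Others bid (4, 4, 4, 31): truth gives 0; no alternative beats it.
Others bid (4, 4, 23, 31): truth gives 0; no alternative beats it.
(Checking all 256 profiles: 24 have a profitable deviation, 232 do not.)

24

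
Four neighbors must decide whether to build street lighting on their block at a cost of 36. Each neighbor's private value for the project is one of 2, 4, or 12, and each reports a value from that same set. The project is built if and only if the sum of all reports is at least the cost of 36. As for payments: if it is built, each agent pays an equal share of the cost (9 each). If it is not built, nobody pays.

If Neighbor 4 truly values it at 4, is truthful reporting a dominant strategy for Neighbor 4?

Yes

Check each profile of the others' reports and compare truth against every alternative report.
Others report (12, 12, 12): truth gives -5, best alternative gives -5.
Others report (2, 2, 2): truth gives 0, best alternative gives 0.
Others report (2, 2, 4): truth gives 0, best alternative gives 0.
Others report (2, 2, 12): truth gives 0, best alternative gives 0.
Others report (2, 4, 2): truth gives 0, best alternative gives 0.
Others report (2, 4, 4): truth gives 0, best alternative gives 0.
(Remaining 21 profiles checked similarly; truth is weakly best in each.)
In every case the truthful report is at least as good as any alternative, so it is a dominant strategy.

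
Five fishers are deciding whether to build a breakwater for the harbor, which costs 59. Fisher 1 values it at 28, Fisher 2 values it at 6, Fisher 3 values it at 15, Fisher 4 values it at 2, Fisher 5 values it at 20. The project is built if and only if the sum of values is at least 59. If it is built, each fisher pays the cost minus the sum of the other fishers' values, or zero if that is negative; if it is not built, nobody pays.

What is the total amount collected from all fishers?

Total value 71 ≥ cost 59, so it is built.
Fisher 1: others sum to 43; max(0, 59 - 43) = 16.
Fisher 2: others sum to 65; max(0, 59 - 65) = 0.
Fisher 3: others sum to 56; max(0, 59 - 56) = 3.
Fisher 4: others sum to 69; max(0, 59 - 69) = 0.
Fisher 5: others sum to 51; max(0, 59 - 51) = 8.
Total collected = 16 + 0 + 3 + 0 + 8 = 27.

27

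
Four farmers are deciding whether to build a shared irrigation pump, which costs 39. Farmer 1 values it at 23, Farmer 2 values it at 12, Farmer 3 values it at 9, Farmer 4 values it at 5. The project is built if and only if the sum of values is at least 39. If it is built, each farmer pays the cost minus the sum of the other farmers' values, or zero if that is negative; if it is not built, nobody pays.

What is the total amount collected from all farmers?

15

Total value 49 ≥ cost 39, so it is built.
Farmer 1: others sum to 26; max(0, 39 - 26) = 13.
Farmer 2: others sum to 37; max(0, 39 - 37) = 2.
Farmer 3: others sum to 40; max(0, 39 - 40) = 0.
Farmer 4: others sum to 44; max(0, 39 - 44) = 0.
Total collected = 13 + 2 + 0 + 0 = 15.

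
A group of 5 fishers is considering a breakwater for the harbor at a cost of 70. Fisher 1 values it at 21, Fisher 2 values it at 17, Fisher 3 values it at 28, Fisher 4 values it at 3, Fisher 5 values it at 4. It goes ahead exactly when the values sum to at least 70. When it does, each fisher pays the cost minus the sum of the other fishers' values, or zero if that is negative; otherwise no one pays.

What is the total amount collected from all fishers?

58

Total value 73 ≥ cost 70, so it is built.
Fisher 1: others sum to 52; max(0, 70 - 52) = 18.
Fisher 2: others sum to 56; max(0, 70 - 56) = 14.
Fisher 3: others sum to 45; max(0, 70 - 45) = 25.
Fisher 4: others sum to 70; max(0, 70 - 70) = 0.
Fisher 5: others sum to 69; max(0, 70 - 69) = 1.
Total collected = 18 + 14 + 25 + 0 + 1 = 58.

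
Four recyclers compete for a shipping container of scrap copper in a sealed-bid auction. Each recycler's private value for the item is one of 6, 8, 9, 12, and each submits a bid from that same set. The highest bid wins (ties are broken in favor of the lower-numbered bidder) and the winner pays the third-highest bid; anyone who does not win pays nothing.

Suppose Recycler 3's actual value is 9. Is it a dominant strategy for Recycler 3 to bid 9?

Consider the case where Recycler 1 bids 6, Recycler 2 bids 6 and Recycler 4 bids 12.
Truthful bid 9: loses, pays 0, utility 0.
Bid 12 instead: wins, pays 6, utility 9 - 6 = 3.
Since 3 > 0, bidding 12 is strictly better here, so truthful bidding is not dominant.

No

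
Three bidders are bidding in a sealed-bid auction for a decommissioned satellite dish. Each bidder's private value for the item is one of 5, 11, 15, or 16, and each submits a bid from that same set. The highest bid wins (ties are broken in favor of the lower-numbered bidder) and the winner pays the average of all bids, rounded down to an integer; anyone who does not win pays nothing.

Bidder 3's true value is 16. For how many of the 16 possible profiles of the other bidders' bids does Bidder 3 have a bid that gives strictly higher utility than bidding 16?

1

Others bid (5, 5): truth gives 8; bid 11 gives 9 > 8. Violating.
Others bid (5, 11): truth gives 6; no alternative beats it.
Others bid (5, 15): truth gives 4; no alternative beats it.
(Checking all 16 profiles: 1 has a profitable deviation, 15 do not.)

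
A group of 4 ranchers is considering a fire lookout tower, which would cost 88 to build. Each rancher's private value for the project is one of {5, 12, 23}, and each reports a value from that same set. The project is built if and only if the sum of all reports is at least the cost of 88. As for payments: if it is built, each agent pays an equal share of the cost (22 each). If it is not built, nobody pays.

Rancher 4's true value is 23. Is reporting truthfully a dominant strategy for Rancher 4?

Check each profile of the others' reports and compare truth against every alternative report.
Others report (23, 23, 23): truth gives 1, best alternative gives 0.
Others report (5, 5, 5): truth gives 0, best alternative gives 0.
Others report (5, 5, 12): truth gives 0, best alternative gives 0.
Others report (5, 5, 23): truth gives 0, best alternative gives 0.
Others report (5, 12, 5): truth gives 0, best alternative gives 0.
Others report (5, 12, 12): truth gives 0, best alternative gives 0.
(Remaining 21 profiles checked similarly; truth is weakly best in each.)
In every case the truthful report is at least as good as any alternative, so it is a dominant strategy.

Yes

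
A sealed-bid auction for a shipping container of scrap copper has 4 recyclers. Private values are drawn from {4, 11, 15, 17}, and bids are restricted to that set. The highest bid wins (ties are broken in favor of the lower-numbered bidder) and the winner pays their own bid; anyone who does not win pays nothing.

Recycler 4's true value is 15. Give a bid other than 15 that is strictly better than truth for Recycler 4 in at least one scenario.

11

Suppose Recycler 1 bids 4, Recycler 2 bids 4 and Recycler 3 bids 4.
Bid 15: wins, pays 15, utility 15 - 15 = 0.
Bid 11: wins, pays 11, utility 15 - 11 = 4.
So bidding 11 beats truth here (4 > 0).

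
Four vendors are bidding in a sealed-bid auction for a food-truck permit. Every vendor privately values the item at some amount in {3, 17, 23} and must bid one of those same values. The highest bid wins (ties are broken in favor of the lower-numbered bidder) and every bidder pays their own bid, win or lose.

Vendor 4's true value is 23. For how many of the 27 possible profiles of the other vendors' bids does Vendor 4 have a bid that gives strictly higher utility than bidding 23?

Others bid (3, 3, 3): truth gives 0; bid 17 gives 6 > 0. Violating.
Others bid (3, 3, 23): truth gives -23; bid 3 gives -3 > -23. Violating.
Others bid (3, 17, 23): truth gives -23; bid 3 gives -3 > -23. Violating.
Others bid (3, 23, 3): truth gives -23; bid 3 gives -3 > -23. Violating.
Others bid (3, 3, 17): truth gives 0; no alternative beats it.
Others bid (3, 17, 3): truth gives 0; no alternative beats it.
(Checking all 27 profiles: 20 have a profitable deviation, 7 do not.)

20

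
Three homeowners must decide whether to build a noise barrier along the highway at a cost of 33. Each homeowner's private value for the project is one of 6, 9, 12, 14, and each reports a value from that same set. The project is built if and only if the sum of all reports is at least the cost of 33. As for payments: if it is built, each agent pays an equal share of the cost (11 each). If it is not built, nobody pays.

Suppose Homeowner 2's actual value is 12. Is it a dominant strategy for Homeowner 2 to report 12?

Consider the case where Homeowner 1 reports 6 and Homeowner 3 reports 14.
Truthful report 12: project not built, utility 0.
Report 14 instead: project built, pays 11, utility 12 - 11 = 1.
Since 1 > 0, reporting 14 is strictly better here, so truthful reporting is not dominant.

No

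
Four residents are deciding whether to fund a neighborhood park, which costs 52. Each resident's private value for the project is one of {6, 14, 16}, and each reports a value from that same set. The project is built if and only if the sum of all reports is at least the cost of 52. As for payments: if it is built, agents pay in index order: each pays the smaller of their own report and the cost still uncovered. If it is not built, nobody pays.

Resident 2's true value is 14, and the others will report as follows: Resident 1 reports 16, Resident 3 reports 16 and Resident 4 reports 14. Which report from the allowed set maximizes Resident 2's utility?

Report 6: project built, pays 6, utility 14 - 6 = 8.
Report 14: project built, pays 14, utility 14 - 14 = 0.
Report 16: project built, pays 16, utility 14 - 16 = -2.
The best choice is 6 with utility 8.

6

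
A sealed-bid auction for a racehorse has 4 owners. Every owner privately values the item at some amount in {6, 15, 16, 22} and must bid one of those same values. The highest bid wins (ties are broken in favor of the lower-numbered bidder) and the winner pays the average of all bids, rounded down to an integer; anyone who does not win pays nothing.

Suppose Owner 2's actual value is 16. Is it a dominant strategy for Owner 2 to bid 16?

No

Consider the case where Owner 1 bids 6, Owner 3 bids 6 and Owner 4 bids 22.
Truthful bid 16: loses, pays 0, utility 0.
Bid 22 instead: wins, pays 14, utility 16 - 14 = 2.
Since 2 > 0, bidding 22 is strictly better here, so truthful bidding is not dominant.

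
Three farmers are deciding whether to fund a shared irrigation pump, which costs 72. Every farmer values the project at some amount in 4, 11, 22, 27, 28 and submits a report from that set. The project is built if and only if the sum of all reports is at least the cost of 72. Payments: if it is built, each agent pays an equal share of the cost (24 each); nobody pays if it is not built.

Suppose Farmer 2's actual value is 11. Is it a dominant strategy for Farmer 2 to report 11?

Yes

Check each profile of the others' reports and compare truth against every alternative report.
Others report (4, 4): truth gives 0, best alternative gives 0.
Others report (4, 11): truth gives 0, best alternative gives 0.
Others report (4, 22): truth gives 0, best alternative gives 0.
Others report (4, 27): truth gives 0, best alternative gives 0.
Others report (4, 28): truth gives 0, best alternative gives 0.
Others report (11, 4): truth gives 0, best alternative gives 0.
(Remaining 19 profiles checked similarly; truth is weakly best in each.)
In every case the truthful report is at least as good as any alternative, so it is a dominant strategy.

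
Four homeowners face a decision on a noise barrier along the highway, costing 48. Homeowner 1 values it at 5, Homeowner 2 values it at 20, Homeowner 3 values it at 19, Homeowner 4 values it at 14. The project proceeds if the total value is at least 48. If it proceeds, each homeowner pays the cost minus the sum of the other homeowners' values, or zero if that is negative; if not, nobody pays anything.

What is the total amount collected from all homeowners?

Total value 58 ≥ cost 48, so it is built.
Homeowner 1: others sum to 53; max(0, 48 - 53) = 0.
Homeowner 2: others sum to 38; max(0, 48 - 38) = 10.
Homeowner 3: others sum to 39; max(0, 48 - 39) = 9.
Homeowner 4: others sum to 44; max(0, 48 - 44) = 4.
Total collected = 0 + 10 + 9 + 4 = 23.

23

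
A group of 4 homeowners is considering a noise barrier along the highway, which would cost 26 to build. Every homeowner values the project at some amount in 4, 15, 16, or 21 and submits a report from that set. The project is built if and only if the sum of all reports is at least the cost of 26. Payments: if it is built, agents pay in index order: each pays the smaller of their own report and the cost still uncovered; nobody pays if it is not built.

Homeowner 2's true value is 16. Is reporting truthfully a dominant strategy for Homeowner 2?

Consider the case where Homeowner 1 reports 4, Homeowner 3 reports 4 and Homeowner 4 reports 4.
Truthful report 16: project built, pays 16, utility 16 - 16 = 0.
Report 15 instead: project built, pays 15, utility 16 - 15 = 1.
Since 1 > 0, reporting 15 is strictly better here, so truthful reporting is not dominant.

No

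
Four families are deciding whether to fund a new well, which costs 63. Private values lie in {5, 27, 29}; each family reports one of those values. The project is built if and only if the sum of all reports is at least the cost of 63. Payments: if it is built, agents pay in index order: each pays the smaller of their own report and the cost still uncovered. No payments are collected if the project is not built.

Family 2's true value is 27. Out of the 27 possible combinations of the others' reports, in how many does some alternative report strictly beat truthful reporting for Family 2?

Others report (5, 27, 27): truth gives 0; report 5 gives 22 > 0. Violating.
Others report (5, 27, 29): truth gives 0; report 5 gives 22 > 0. Violating.
Others report (5, 29, 27): truth gives 0; report 5 gives 22 > 0. Violating.
Others report (5, 29, 29): truth gives 0; report 5 gives 22 > 0. Violating.
Others report (5, 5, 5): truth gives 0; no alternative beats it.
Others report (5, 5, 27): truth gives 0; no alternative beats it.
(Checking all 27 profiles: 20 have a profitable deviation, 7 do not.)

20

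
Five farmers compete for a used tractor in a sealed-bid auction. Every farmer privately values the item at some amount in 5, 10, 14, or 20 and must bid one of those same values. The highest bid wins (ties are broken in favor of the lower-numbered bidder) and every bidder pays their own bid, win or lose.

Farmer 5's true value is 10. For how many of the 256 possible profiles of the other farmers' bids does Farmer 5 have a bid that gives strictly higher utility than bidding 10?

255

Others bid (5, 5, 5, 10): truth gives -10; bid 14 gives -4 > -10. Violating.
Others bid (5, 5, 5, 14): truth gives -10; bid 5 gives -5 > -10. Violating.
Others bid (5, 5, 5, 20): truth gives -10; bid 5 gives -5 > -10. Violating.
Others bid (5, 5, 10, 5): truth gives -10; bid 14 gives -4 > -10. Violating.
Others bid (5, 5, 5, 5): truth gives 0; no alternative beats it.
(Checking all 256 profiles: 255 have a profitable deviation, 1 does not.)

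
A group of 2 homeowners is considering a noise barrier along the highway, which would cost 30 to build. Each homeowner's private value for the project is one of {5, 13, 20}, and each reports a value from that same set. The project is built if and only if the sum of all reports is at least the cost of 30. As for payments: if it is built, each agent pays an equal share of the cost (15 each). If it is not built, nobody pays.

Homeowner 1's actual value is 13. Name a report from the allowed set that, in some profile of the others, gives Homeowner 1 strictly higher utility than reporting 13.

5

Suppose Homeowner 2 reports 20.
Report 13: project built, pays 15, utility 13 - 15 = -2.
Report 5: project not built, utility 0.
So reporting 5 beats truth here (0 > -2).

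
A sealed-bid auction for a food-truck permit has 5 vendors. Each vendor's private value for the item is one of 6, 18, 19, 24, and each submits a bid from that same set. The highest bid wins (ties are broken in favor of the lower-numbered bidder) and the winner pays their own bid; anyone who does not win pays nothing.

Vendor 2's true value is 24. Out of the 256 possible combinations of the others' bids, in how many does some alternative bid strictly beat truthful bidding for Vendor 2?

Others bid (6, 6, 6, 6): truth gives 0; bid 18 gives 6 > 0. Violating.
Others bid (6, 6, 6, 18): truth gives 0; bid 18 gives 6 > 0. Violating.
Others bid (6, 6, 6, 19): truth gives 0; bid 19 gives 5 > 0. Violating.
Others bid (6, 6, 18, 6): truth gives 0; bid 18 gives 6 > 0. Violating.
Others bid (6, 6, 6, 24): truth gives 0; no alternative beats it.
Others bid (6, 6, 18, 24): truth gives 0; no alternative beats it.
(Checking all 256 profiles: 54 have a profitable deviation, 202 do not.)

54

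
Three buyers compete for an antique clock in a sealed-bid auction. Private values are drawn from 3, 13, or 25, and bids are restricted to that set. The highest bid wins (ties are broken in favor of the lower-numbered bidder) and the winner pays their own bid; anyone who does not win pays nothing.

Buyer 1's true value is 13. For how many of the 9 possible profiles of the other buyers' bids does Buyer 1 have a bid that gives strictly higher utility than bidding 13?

Others bid (3, 3): truth gives 0; bid 3 gives 10 > 0. Violating.
Others bid (3, 13): truth gives 0; no alternative beats it.
Others bid (3, 25): truth gives 0; no alternative beats it.
(Checking all 9 profiles: 1 has a profitable deviation, 8 do not.)

1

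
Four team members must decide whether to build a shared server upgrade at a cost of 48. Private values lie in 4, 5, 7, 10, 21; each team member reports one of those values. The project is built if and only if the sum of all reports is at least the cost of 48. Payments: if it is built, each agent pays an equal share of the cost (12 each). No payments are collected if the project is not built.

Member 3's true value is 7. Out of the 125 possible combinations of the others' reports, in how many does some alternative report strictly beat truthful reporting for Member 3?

3

Others report (10, 10, 21): truth gives -5; report 4 gives 0 > -5. Violating.
Others report (10, 21, 10): truth gives -5; report 4 gives 0 > -5. Violating.
Others report (21, 10, 10): truth gives -5; report 4 gives 0 > -5. Violating.
Others report (4, 4, 4): truth gives 0; no alternative beats it.
Others report (4, 4, 5): truth gives 0; no alternative beats it.
(Checking all 125 profiles: 3 have a profitable deviation, 122 do not.)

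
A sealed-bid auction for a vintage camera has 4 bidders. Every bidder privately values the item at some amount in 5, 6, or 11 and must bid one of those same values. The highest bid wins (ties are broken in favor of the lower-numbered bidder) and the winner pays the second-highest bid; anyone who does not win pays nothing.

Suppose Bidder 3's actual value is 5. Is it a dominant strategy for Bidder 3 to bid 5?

Yes

Check each profile of the others' bids and compare truth against every alternative bid.
Others bid (5, 5, 6): truth gives 0, best alternative gives -1.
Others bid (5, 5, 5): truth gives 0, best alternative gives 0.
Others bid (5, 5, 11): truth gives 0, best alternative gives 0.
Others bid (5, 6, 5): truth gives 0, best alternative gives 0.
Others bid (5, 6, 6): truth gives 0, best alternative gives 0.
Others bid (5, 6, 11): truth gives 0, best alternative gives 0.
(Remaining 21 profiles checked similarly; truth is weakly best in each.)
In every case the truthful bid is at least as good as any alternative, so it is a dominant strategy.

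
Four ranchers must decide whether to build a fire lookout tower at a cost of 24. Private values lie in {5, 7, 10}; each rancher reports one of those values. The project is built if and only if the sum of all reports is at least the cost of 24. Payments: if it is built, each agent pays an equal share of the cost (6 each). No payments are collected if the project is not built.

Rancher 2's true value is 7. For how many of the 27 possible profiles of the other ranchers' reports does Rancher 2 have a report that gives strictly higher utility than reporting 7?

1

Others report (5, 5, 5): truth gives 0; report 10 gives 1 > 0. Violating.
Others report (5, 5, 7): truth gives 1; no alternative beats it.
Others report (5, 5, 10): truth gives 1; no alternative beats it.
(Checking all 27 profiles: 1 has a profitable deviation, 26 do not.)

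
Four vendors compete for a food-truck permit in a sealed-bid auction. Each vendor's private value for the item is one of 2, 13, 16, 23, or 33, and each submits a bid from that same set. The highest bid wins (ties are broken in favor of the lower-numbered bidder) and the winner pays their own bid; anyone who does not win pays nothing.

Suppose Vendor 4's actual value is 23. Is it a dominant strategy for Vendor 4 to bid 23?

Consider the case where Vendor 1 bids 2, Vendor 2 bids 2 and Vendor 3 bids 2.
Truthful bid 23: wins, pays 23, utility 23 - 23 = 0.
Bid 13 instead: wins, pays 13, utility 23 - 13 = 10.
Since 10 > 0, bidding 13 is strictly better here, so truthful bidding is not dominant.

No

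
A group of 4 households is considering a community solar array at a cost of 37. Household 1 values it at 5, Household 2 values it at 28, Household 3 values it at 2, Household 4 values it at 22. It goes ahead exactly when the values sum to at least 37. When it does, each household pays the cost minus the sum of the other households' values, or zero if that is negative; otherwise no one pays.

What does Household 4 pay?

2

Total value 57 ≥ cost 37, so the project is built.
The other households' values sum to 35.
Cost minus that sum is 37 - 35 = 2.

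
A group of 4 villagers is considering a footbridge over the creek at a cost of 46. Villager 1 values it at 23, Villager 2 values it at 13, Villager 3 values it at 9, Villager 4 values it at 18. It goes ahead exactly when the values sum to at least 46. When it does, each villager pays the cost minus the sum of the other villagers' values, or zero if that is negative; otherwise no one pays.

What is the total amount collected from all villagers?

Total value 63 ≥ cost 46, so it is built.
Villager 1: others sum to 40; max(0, 46 - 40) = 6.
Villager 2: others sum to 50; max(0, 46 - 50) = 0.
Villager 3: others sum to 54; max(0, 46 - 54) = 0.
Villager 4: others sum to 45; max(0, 46 - 45) = 1.
Total collected = 6 + 0 + 0 + 1 = 7.

7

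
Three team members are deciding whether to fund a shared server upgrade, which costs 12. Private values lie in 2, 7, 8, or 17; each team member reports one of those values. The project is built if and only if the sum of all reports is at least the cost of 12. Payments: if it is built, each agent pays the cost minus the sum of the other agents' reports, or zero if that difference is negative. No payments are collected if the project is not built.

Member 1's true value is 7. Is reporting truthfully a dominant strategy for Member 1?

Yes

Check each profile of the others' reports and compare truth against every alternative report.
Others report (2, 17): truth gives 7, best alternative gives 7.
Others report (7, 7): truth gives 7, best alternative gives 7.
Others report (7, 8): truth gives 7, best alternative gives 7.
Others report (7, 17): truth gives 7, best alternative gives 7.
Others report (8, 7): truth gives 7, best alternative gives 7.
Others report (8, 8): truth gives 7, best alternative gives 7.
(Remaining 10 profiles checked similarly; truth is weakly best in each.)
In every case the truthful report is at least as good as any alternative, so it is a dominant strategy.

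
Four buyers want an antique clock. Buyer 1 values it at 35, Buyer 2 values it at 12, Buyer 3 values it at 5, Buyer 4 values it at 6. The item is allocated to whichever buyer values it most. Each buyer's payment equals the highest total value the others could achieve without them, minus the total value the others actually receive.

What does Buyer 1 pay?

Buyer 1 has the highest value and receives the item.
Without Buyer 1, the item would go to the next-highest value, 12, so the others could achieve 12.
With Buyer 1 present and winning, the others receive nothing, so their total is 0.
Payment = 12 - 0 = 12.

12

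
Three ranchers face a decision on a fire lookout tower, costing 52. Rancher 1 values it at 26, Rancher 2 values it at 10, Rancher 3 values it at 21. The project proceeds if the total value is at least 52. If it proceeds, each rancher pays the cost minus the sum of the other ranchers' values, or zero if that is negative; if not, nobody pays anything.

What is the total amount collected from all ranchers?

Total value 57 ≥ cost 52, so it is built.
Rancher 1: others sum to 31; max(0, 52 - 31) = 21.
Rancher 2: others sum to 47; max(0, 52 - 47) = 5.
Rancher 3: others sum to 36; max(0, 52 - 36) = 16.
Total collected = 21 + 5 + 16 = 42.

42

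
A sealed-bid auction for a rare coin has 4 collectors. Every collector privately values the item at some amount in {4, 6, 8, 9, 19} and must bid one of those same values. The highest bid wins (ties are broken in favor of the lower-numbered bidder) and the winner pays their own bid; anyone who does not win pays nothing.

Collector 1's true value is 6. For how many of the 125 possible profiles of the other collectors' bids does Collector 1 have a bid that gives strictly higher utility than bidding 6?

1

Others bid (4, 4, 4): truth gives 0; bid 4 gives 2 > 0. Violating.
Others bid (4, 4, 6): truth gives 0; no alternative beats it.
Others bid (4, 4, 8): truth gives 0; no alternative beats it.
(Checking all 125 profiles: 1 has a profitable deviation, 124 do not.)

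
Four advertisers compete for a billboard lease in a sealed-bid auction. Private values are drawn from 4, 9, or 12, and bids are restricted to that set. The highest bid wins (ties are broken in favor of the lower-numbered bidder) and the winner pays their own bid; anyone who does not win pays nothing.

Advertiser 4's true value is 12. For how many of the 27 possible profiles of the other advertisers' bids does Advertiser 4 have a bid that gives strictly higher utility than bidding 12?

Others bid (4, 4, 4): truth gives 0; bid 9 gives 3 > 0. Violating.
Others bid (4, 4, 9): truth gives 0; no alternative beats it.
Others bid (4, 4, 12): truth gives 0; no alternative beats it.
(Checking all 27 profiles: 1 has a profitable deviation, 26 do not.)

1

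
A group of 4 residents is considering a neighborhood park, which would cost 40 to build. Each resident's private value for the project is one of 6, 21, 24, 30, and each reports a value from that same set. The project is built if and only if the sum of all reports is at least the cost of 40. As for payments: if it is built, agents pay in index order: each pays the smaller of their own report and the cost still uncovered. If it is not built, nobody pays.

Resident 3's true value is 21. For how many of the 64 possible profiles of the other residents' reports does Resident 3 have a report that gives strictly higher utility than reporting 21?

16

Others report (6, 6, 24): truth gives 0; report 6 gives 15 > 0. Violating.
Others report (6, 6, 30): truth gives 0; report 6 gives 15 > 0. Violating.
Others report (6, 21, 21): truth gives 8; report 6 gives 15 > 8. Violating.
Others report (6, 21, 24): truth gives 8; report 6 gives 15 > 8. Violating.
Others report (6, 6, 6): truth gives 0; no alternative beats it.
Others report (6, 6, 21): truth gives 0; no alternative beats it.
(Checking all 64 profiles: 16 have a profitable deviation, 48 do not.)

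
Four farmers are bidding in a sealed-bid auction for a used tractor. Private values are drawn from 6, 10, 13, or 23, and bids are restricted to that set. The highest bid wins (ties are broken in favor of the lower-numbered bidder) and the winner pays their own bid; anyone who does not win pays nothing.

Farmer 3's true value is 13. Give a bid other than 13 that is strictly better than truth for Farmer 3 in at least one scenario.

10

Suppose Farmer 1 bids 6, Farmer 2 bids 6 and Farmer 4 bids 6.
Bid 13: wins, pays 13, utility 13 - 13 = 0.
Bid 10: wins, pays 10, utility 13 - 10 = 3.
So bidding 10 beats truth here (3 > 0).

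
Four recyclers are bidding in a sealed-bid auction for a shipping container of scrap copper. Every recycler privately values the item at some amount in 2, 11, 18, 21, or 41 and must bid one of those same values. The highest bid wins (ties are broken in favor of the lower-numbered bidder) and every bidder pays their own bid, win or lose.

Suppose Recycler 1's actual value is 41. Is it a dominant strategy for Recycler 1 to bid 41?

Consider the case where Recycler 2 bids 2, Recycler 3 bids 2 and Recycler 4 bids 2.
Truthful bid 41: wins, pays 41, utility 41 - 41 = 0.
Bid 2 instead: wins, pays 2, utility 41 - 2 = 39.
Since 39 > 0, bidding 2 is strictly better here, so truthful bidding is not dominant.

No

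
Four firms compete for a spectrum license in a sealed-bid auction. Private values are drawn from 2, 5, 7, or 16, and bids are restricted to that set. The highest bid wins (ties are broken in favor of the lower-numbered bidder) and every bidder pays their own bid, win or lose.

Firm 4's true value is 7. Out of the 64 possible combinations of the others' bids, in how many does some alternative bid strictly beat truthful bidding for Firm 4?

Others bid (2, 2, 2): truth gives 0; bid 5 gives 2 > 0. Violating.
Others bid (2, 2, 7): truth gives -7; bid 2 gives -2 > -7. Violating.
Others bid (2, 2, 16): truth gives -7; bid 2 gives -2 > -7. Violating.
Others bid (2, 5, 7): truth gives -7; bid 2 gives -2 > -7. Violating.
Others bid (2, 2, 5): truth gives 0; no alternative beats it.
Others bid (2, 5, 2): truth gives 0; no alternative beats it.
(Checking all 64 profiles: 57 have a profitable deviation, 7 do not.)

57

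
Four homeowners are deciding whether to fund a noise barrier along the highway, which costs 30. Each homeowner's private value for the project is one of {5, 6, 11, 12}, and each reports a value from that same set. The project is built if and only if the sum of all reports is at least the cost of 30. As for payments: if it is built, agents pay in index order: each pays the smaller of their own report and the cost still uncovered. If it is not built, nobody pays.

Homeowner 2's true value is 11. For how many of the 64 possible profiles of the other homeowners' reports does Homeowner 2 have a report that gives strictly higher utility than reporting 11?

35

Others report (5, 11, 11): truth gives 0; report 5 gives 6 > 0. Violating.
Others report (5, 11, 12): truth gives 0; report 5 gives 6 > 0. Violating.
Others report (5, 12, 11): truth gives 0; report 5 gives 6 > 0. Violating.
Others report (5, 12, 12): truth gives 0; report 5 gives 6 > 0. Violating.
Others report (5, 5, 5): truth gives 0; no alternative beats it.
Others report (5, 5, 6): truth gives 0; no alternative beats it.
(Checking all 64 profiles: 35 have a profitable deviation, 29 do not.)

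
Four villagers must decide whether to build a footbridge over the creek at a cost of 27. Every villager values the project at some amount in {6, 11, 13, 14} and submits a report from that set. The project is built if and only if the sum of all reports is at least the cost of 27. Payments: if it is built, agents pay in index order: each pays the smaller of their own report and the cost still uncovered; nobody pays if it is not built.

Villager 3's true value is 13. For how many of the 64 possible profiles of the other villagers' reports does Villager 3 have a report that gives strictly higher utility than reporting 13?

28

Others report (6, 6, 6): truth gives 0; report 11 gives 2 > 0. Violating.
Others report (6, 6, 11): truth gives 0; report 6 gives 7 > 0. Violating.
Others report (6, 6, 13): truth gives 0; report 6 gives 7 > 0. Violating.
Others report (6, 6, 14): truth gives 0; report 6 gives 7 > 0. Violating.
Others report (11, 11, 6): truth gives 8; no alternative beats it.
Others report (11, 11, 11): truth gives 8; no alternative beats it.
(Checking all 64 profiles: 28 have a profitable deviation, 36 do not.)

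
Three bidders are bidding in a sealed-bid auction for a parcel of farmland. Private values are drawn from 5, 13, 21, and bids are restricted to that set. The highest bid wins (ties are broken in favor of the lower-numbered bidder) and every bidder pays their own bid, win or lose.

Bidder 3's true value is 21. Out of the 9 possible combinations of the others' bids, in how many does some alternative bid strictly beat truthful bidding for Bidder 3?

Others bid (5, 5): truth gives 0; bid 13 gives 8 > 0. Violating.
Others bid (5, 21): truth gives -21; bid 5 gives -5 > -21. Violating.
Others bid (13, 21): truth gives -21; bid 5 gives -5 > -21. Violating.
Others bid (21, 5): truth gives -21; bid 5 gives -5 > -21. Violating.
Others bid (5, 13): truth gives 0; no alternative beats it.
Others bid (13, 5): truth gives 0; no alternative beats it.
(Checking all 9 profiles: 6 have a profitable deviation, 3 do not.)

6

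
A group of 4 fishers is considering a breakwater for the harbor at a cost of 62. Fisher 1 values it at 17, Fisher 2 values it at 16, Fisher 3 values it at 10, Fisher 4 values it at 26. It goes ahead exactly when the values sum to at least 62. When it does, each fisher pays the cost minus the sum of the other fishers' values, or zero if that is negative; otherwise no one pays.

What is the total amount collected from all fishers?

41

Total value 69 ≥ cost 62, so it is built.
Fisher 1: others sum to 52; max(0, 62 - 52) = 10.
Fisher 2: others sum to 53; max(0, 62 - 53) = 9.
Fisher 3: others sum to 59; max(0, 62 - 59) = 3.
Fisher 4: others sum to 43; max(0, 62 - 43) = 19.
Total collected = 10 + 9 + 3 + 19 = 41.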